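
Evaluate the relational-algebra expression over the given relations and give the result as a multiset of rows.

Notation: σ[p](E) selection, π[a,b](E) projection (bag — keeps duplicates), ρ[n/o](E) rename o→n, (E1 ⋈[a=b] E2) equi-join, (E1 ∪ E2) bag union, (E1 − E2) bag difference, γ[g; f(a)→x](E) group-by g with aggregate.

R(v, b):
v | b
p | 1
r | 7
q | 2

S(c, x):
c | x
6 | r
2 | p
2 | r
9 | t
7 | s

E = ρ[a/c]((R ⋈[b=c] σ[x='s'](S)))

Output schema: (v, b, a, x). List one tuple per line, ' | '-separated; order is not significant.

Subexpression sizes:
  R → 3
  S → 5
  σ[x='s'](S) → 1
  (R ⋈[b=c] σ[x='s'](S)) → 1
  ρ[a/c]((R ⋈[b=c] σ[x='s'](S))) → 1

== RESULT ==
v | b | a | x
r | 7 | 7 | s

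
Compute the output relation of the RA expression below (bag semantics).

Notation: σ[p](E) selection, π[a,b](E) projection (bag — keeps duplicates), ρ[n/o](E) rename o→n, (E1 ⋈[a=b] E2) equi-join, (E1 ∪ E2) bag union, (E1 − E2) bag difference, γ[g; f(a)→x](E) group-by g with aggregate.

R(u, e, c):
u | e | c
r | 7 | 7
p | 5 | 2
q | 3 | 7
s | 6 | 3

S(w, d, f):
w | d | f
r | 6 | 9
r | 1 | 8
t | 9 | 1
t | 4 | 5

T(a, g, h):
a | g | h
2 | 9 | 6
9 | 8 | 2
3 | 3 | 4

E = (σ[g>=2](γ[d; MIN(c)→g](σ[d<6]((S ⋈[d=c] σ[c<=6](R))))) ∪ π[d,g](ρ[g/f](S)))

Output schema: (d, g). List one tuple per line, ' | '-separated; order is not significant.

Row counts bottom-up:
  S → 4
  R → 4
  σ[c<=6](R) → 2
  (S ⋈[d=c] σ[c<=6](R)) → 0
  σ[d<6]((S ⋈[d=c] σ[c<=6](R))) → 0
  γ[d; MIN(c)→g](σ[d<6]((S ⋈[d=c] σ[c<=6](R)))) → 0
  σ[g>=2](γ[d; MIN(c)→g](σ[d<6]((S ⋈[d=c] σ[c<=6](R))))) → 0
  S → 4
  ρ[g/f](S) → 4
  π[d,g](ρ[g/f](S)) → 4
  (σ[g>=2](γ[d; MIN(c)→g](σ[d<6]((S ⋈[d=c] σ[c<=6](R))))) ∪ π[d,g](ρ[g/f](S))) → 4

== RESULT ==
d | g
1 | 8
4 | 5
6 | 9
9 | 1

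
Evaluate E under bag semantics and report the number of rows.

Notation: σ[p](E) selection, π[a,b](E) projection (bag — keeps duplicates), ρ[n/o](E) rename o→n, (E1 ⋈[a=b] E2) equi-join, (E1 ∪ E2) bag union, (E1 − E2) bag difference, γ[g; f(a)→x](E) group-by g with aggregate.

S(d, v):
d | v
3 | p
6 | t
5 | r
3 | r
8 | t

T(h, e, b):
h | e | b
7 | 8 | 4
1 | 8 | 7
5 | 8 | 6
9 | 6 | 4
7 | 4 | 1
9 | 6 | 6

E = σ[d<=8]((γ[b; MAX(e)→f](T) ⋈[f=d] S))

Subexpression sizes:
  T → 6
  γ[b; MAX(e)→f](T) → 4
  S → 5
  (γ[b; MAX(e)→f](T) ⋈[f=d] S) → 3
  σ[d<=8]((γ[b; MAX(e)→f](T) ⋈[f=d] S)) → 3

|E| = 3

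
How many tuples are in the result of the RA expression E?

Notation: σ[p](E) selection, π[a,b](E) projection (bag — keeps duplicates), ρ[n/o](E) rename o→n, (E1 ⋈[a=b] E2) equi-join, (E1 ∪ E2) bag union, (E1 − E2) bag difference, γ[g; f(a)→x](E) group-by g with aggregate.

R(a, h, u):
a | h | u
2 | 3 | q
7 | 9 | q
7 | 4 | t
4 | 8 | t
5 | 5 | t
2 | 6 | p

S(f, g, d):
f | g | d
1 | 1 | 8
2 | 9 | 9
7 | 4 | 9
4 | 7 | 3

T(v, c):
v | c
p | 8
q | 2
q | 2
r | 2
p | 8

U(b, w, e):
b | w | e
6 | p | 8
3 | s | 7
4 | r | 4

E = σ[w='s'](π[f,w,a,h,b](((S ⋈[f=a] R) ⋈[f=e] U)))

Row counts bottom-up:
  S → 4
  R → 6
  (S ⋈[f=a] R) → 5
  U → 3
  ((S ⋈[f=a] R) ⋈[f=e] U) → 3
  π[f,w,a,h,b](((S ⋈[f=a] R) ⋈[f=e] U)) → 3
  σ[w='s'](π[f,w,a,h,b](((S ⋈[f=a] R) ⋈[f=e] U))) → 2

|E| = 2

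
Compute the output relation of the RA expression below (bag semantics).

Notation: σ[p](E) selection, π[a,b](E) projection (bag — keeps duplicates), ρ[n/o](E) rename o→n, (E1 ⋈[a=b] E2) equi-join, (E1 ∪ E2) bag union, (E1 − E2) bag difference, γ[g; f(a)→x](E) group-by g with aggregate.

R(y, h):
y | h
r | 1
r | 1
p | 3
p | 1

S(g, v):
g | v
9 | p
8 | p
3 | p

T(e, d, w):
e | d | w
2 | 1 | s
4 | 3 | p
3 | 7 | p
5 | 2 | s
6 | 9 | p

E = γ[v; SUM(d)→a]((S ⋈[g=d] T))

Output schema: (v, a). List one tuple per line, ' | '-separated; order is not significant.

Row counts bottom-up:
  S → 3
  T → 5
  (S ⋈[g=d] T) → 2
  γ[v; SUM(d)→a]((S ⋈[g=d] T)) → 1

== RESULT ==
v | a
p | 12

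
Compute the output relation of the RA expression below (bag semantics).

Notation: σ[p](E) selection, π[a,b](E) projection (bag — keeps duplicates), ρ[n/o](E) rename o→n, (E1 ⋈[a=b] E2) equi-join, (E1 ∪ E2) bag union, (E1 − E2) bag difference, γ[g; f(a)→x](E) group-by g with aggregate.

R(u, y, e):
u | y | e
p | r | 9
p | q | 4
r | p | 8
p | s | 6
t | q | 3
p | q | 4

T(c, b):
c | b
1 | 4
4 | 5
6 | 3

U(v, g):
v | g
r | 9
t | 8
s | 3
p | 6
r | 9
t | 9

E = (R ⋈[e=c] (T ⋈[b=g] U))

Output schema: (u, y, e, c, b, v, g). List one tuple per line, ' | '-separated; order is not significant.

Per-node cardinality:
  R → 6
  T → 3
  U → 6
  (T ⋈[b=g] U) → 1
  (R ⋈[e=c] (T ⋈[b=g] U)) → 1

== RESULT ==
u | y | e | c | b | v | g
p | s | 6 | 6 | 3 | s | 3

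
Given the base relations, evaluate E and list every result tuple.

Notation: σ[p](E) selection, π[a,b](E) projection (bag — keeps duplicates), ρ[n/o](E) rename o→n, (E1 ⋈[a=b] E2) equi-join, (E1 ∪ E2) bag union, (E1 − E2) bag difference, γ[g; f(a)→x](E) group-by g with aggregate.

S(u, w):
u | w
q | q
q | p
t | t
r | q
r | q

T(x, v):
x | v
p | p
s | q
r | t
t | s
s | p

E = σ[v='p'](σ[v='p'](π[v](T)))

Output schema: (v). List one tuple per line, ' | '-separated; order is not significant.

Row counts bottom-up:
  T → 5
  π[v](T) → 5
  σ[v='p'](π[v](T)) → 2
  σ[v='p'](σ[v='p'](π[v](T))) → 2

== RESULT ==
v
p
p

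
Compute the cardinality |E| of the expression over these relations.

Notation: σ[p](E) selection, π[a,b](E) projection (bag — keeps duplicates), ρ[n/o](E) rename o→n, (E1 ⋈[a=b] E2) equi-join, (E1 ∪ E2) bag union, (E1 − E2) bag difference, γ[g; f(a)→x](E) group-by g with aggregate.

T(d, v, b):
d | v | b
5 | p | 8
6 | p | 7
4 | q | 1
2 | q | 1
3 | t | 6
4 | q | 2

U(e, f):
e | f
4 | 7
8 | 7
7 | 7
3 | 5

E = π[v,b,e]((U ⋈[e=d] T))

Subexpression sizes:
  U → 4
  T → 6
  (U ⋈[e=d] T) → 3
  π[v,b,e]((U ⋈[e=d] T)) → 3

|E| = 3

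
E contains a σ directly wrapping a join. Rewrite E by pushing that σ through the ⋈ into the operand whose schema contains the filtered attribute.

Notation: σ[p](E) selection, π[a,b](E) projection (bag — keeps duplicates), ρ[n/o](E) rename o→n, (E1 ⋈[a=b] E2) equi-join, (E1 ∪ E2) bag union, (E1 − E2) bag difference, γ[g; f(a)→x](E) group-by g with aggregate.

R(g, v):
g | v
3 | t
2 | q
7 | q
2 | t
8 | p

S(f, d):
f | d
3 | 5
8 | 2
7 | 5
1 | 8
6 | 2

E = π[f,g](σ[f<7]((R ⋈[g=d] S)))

σ filters on f, owned by the right side.
E' = π[f,g]((R ⋈[g=d] σ[f<7](S)))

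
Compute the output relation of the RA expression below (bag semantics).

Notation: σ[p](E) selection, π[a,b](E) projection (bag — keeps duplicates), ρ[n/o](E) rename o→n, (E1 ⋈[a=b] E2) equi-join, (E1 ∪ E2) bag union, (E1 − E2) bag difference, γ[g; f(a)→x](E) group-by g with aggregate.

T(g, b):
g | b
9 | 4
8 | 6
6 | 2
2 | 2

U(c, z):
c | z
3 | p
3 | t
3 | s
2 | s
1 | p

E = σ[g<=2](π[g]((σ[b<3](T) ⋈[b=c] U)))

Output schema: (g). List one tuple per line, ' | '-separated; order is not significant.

Subexpression sizes:
  T → 4
  σ[b<3](T) → 2
  U → 5
  (σ[b<3](T) ⋈[b=c] U) → 2
  π[g]((σ[b<3](T) ⋈[b=c] U)) → 2
  σ[g<=2](π[g]((σ[b<3](T) ⋈[b=c] U))) → 1

== RESULT ==
g
2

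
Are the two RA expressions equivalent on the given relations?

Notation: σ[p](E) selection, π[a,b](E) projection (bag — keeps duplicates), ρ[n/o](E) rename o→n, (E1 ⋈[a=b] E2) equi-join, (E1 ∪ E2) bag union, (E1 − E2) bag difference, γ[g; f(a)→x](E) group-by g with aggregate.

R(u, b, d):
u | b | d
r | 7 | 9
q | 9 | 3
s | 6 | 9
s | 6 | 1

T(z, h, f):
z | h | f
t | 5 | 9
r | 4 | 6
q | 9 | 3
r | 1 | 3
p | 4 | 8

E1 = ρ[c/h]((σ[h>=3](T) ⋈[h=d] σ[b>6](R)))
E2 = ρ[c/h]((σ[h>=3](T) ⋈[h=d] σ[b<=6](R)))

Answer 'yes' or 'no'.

E1 subexpression sizes:
  T → 5
  σ[h>=3](T) → 4
  R → 4
  σ[b>6](R) → 2
  (σ[h>=3](T) ⋈[h=d] σ[b>6](R)) → 1
  ρ[c/h]((σ[h>=3](T) ⋈[h=d] σ[b>6](R))) → 1
E2 subexpression sizes:
  T → 5
  σ[h>=3](T) → 4
  R → 4
  σ[b<=6](R) → 2
  (σ[h>=3](T) ⋈[h=d] σ[b<=6](R)) → 1
  ρ[c/h]((σ[h>=3](T) ⋈[h=d] σ[b<=6](R))) → 1

E1 result:
z | c | f | u | b | d
q | 9 | 3 | r | 7 | 9
E2 result:
z | c | f | u | b | d
q | 9 | 3 | s | 6 | 9
Witness: ('q', 9, 3, 's', 6, 9) appears 0× in E1 but 1× in E2.

no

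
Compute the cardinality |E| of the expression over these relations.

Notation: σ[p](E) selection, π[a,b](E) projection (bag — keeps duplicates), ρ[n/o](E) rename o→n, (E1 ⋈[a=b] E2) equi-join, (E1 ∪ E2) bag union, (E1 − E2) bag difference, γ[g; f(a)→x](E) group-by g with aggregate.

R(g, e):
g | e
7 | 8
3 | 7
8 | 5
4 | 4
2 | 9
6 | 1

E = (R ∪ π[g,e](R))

Row counts bottom-up:
  R → 6
  R → 6
  π[g,e](R) → 6
  (R ∪ π[g,e](R)) → 12

|E| = 12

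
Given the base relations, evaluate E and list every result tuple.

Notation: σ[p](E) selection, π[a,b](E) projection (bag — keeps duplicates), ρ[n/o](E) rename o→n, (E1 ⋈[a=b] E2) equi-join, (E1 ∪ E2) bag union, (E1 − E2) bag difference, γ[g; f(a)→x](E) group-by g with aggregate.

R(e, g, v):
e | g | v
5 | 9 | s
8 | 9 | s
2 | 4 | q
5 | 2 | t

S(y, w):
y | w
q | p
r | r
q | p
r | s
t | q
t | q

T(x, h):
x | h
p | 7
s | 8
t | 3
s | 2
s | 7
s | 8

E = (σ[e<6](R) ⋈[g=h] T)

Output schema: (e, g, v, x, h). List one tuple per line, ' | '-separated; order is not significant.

Subexpression sizes:
  R → 4
  σ[e<6](R) → 3
  T → 6
  (σ[e<6](R) ⋈[g=h] T) → 1

== RESULT ==
e | g | v | x | h
5 | 2 | t | s | 2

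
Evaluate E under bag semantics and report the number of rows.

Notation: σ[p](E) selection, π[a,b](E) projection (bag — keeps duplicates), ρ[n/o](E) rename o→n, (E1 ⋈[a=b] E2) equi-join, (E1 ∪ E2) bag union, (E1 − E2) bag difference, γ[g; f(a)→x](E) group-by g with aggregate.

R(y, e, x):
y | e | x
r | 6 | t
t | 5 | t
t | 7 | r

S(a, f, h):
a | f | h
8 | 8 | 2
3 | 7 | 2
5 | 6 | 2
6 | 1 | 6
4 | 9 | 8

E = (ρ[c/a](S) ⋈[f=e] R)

Per-node cardinality:
  S → 5
  ρ[c/a](S) → 5
  R → 3
  (ρ[c/a](S) ⋈[f=e] R) → 2

|E| = 2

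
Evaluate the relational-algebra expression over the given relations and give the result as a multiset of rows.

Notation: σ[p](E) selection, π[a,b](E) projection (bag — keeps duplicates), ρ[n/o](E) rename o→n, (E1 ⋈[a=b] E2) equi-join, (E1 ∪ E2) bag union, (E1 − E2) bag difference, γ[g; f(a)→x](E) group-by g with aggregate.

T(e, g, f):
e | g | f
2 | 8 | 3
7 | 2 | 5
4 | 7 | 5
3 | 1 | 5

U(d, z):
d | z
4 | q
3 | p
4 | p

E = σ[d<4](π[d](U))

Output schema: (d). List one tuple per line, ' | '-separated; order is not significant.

Per-node cardinality:
  U → 3
  π[d](U) → 3
  σ[d<4](π[d](U)) → 1

== RESULT ==
d
3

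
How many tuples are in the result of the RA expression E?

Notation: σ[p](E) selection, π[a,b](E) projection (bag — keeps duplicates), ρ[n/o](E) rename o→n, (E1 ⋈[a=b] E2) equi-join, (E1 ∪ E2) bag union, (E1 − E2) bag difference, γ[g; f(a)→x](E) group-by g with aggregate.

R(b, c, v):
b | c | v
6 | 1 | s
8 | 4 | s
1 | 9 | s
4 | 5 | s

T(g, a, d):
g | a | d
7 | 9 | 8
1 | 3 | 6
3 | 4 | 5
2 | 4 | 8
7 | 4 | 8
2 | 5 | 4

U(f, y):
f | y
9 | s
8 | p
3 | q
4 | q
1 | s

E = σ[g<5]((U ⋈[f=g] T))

Subexpression sizes:
  U → 5
  T → 6
  (U ⋈[f=g] T) → 2
  σ[g<5]((U ⋈[f=g] T)) → 2

|E| = 2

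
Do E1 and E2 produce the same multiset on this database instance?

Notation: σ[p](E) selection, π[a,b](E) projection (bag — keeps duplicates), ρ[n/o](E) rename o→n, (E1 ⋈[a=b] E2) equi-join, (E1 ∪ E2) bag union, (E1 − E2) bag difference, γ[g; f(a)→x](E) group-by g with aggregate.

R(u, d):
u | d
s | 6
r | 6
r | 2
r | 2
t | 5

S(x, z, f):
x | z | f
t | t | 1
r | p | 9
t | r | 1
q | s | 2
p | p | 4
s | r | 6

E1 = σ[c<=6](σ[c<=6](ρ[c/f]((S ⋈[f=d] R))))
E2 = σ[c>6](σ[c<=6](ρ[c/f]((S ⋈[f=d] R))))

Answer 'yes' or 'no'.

E1 per-node cardinality:
  S → 6
  R → 5
  (S ⋈[f=d] R) → 4
  ρ[c/f]((S ⋈[f=d] R)) → 4
  σ[c<=6](ρ[c/f]((S ⋈[f=d] R))) → 4
  σ[c<=6](σ[c<=6](ρ[c/f]((S ⋈[f=d] R)))) → 4
E2 per-node cardinality:
  S → 6
  R → 5
  (S ⋈[f=d] R) → 4
  ρ[c/f]((S ⋈[f=d] R)) → 4
  σ[c<=6](ρ[c/f]((S ⋈[f=d] R))) → 4
  σ[c>6](σ[c<=6](ρ[c/f]((S ⋈[f=d] R)))) → 0

E1 result:
x | z | c | u | d
q | s | 2 | r | 2
q | s | 2 | r | 2
s | r | 6 | r | 6
s | r | 6 | s | 6
E2 result:
x | z | c | u | d
(0 rows)
Witness: ('s', 'r', 6, 'r', 6) appears 1× in E1 but 0× in E2.

no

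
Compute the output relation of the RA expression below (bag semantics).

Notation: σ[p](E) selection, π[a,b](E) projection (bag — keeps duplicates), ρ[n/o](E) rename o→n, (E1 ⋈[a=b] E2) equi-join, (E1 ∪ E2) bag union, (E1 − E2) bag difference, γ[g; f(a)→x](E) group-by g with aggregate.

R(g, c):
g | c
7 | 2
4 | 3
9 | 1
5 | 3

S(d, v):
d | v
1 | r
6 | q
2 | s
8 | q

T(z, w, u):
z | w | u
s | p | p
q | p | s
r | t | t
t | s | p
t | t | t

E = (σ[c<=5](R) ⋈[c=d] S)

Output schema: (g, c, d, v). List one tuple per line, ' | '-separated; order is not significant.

Subexpression sizes:
  R → 4
  σ[c<=5](R) → 4
  S → 4
  (σ[c<=5](R) ⋈[c=d] S) → 2

== RESULT ==
g | c | d | v
7 | 2 | 2 | s
9 | 1 | 1 | r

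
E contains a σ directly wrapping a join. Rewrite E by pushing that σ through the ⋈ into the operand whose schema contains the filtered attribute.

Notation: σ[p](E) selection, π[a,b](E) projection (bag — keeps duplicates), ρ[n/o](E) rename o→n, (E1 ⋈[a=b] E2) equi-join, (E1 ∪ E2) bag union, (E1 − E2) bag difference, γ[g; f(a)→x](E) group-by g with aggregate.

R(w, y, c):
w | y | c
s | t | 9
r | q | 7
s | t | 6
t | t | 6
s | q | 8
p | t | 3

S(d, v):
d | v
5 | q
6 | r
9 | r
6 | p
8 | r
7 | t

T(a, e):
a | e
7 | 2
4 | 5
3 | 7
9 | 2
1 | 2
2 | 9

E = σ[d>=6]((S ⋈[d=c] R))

σ filters on d, owned by the left side.
E' = (σ[d>=6](S) ⋈[d=c] R)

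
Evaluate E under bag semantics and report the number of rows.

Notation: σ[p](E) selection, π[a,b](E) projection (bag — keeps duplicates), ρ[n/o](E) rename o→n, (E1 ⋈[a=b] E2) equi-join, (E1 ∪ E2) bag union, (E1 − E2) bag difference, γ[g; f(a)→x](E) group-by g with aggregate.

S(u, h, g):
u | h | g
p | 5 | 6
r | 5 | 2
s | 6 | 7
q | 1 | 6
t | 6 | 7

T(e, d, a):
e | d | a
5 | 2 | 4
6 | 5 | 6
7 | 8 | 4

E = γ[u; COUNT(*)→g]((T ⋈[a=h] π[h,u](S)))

Subexpression sizes:
  T → 3
  S → 5
  π[h,u](S) → 5
  (T ⋈[a=h] π[h,u](S)) → 2
  γ[u; COUNT(*)→g]((T ⋈[a=h] π[h,u](S))) → 2

|E| = 2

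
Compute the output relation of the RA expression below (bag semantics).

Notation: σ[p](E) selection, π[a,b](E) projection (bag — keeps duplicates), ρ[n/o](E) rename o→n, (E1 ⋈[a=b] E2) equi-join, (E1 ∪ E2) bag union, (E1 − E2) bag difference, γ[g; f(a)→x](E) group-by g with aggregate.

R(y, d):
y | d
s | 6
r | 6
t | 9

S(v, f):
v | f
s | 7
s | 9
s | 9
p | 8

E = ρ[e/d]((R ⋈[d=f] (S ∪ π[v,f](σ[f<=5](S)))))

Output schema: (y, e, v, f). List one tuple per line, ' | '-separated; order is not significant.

Subexpression sizes:
  R → 3
  S → 4
  S → 4
  σ[f<=5](S) → 0
  π[v,f](σ[f<=5](S)) → 0
  (S ∪ π[v,f](σ[f<=5](S))) → 4
  (R ⋈[d=f] (S ∪ π[v,f](σ[f<=5](S)))) → 2
  ρ[e/d]((R ⋈[d=f] (S ∪ π[v,f](σ[f<=5](S))))) → 2

== RESULT ==
y | e | v | f
t | 9 | s | 9
t | 9 | s | 9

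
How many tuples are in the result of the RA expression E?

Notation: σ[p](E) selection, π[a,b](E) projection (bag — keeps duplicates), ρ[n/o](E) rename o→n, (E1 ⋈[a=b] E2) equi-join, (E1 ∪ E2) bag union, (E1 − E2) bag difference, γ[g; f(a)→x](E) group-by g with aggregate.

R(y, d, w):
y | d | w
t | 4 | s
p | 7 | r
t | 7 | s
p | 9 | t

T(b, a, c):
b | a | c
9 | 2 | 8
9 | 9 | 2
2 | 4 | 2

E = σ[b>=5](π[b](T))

Row counts bottom-up:
  T → 3
  π[b](T) → 3
  σ[b>=5](π[b](T)) → 2

|E| = 2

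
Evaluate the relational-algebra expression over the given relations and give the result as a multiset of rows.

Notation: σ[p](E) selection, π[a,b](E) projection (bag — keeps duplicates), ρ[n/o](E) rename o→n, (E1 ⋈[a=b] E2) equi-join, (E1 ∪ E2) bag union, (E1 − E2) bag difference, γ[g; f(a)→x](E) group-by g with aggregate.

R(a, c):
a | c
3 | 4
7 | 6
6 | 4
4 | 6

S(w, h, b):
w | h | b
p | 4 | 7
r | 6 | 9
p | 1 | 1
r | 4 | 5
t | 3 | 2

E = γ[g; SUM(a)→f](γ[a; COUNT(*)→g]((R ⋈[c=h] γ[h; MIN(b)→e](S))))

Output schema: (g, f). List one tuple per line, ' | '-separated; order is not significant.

Row counts bottom-up:
  R → 4
  S → 5
  γ[h; MIN(b)→e](S) → 4
  (R ⋈[c=h] γ[h; MIN(b)→e](S)) → 4
  γ[a; COUNT(*)→g]((R ⋈[c=h] γ[h; MIN(b)→e](S))) → 4
  γ[g; SUM(a)→f](γ[a; COUNT(*)→g]((R ⋈[c=h] γ[h; MIN(b)→e](S)))) → 1

== RESULT ==
g | f
1 | 20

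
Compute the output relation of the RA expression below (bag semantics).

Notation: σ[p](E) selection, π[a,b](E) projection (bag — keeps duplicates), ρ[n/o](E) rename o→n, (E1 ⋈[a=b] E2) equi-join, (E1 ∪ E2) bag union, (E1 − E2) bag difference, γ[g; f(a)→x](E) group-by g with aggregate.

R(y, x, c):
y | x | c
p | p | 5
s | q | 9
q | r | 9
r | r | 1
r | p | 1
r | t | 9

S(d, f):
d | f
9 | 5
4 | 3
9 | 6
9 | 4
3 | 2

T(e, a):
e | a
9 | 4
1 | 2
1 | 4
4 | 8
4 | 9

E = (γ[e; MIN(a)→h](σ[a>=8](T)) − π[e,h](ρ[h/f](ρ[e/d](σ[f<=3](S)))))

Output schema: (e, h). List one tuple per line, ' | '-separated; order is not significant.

Subexpression sizes:
  T → 5
  σ[a>=8](T) → 2
  γ[e; MIN(a)→h](σ[a>=8](T)) → 1
  S → 5
  σ[f<=3](S) → 2
  ρ[e/d](σ[f<=3](S)) → 2
  ρ[h/f](ρ[e/d](σ[f<=3](S))) → 2
  π[e,h](ρ[h/f](ρ[e/d](σ[f<=3](S)))) → 2
  (γ[e; MIN(a)→h](σ[a>=8](T)) − π[e,h](ρ[h/f](ρ[e/d](σ[f<=3](S))))) → 1

== RESULT ==
e | h
4 | 8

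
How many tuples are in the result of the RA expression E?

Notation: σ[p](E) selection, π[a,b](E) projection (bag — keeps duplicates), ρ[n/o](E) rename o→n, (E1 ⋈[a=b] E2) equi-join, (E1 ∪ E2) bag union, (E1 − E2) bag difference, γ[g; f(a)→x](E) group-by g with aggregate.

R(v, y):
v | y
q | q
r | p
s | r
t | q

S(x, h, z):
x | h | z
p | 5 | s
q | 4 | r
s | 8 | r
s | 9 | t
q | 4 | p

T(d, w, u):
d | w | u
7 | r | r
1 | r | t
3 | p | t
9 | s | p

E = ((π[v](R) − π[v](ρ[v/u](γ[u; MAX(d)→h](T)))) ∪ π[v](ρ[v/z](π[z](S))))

Row counts bottom-up:
  R → 4
  π[v](R) → 4
  T → 4
  γ[u; MAX(d)→h](T) → 3
  ρ[v/u](γ[u; MAX(d)→h](T)) → 3
  π[v](ρ[v/u](γ[u; MAX(d)→h](T))) → 3
  (π[v](R) − π[v](ρ[v/u](γ[u; MAX(d)→h](T)))) → 2
  S → 5
  π[z](S) → 5
  ρ[v/z](π[z](S)) → 5
  π[v](ρ[v/z](π[z](S))) → 5
  ((π[v](R) − π[v](ρ[v/u](γ[u; MAX(d)→h](T)))) ∪ π[v](ρ[v/z](π[z](S)))) → 7

|E| = 7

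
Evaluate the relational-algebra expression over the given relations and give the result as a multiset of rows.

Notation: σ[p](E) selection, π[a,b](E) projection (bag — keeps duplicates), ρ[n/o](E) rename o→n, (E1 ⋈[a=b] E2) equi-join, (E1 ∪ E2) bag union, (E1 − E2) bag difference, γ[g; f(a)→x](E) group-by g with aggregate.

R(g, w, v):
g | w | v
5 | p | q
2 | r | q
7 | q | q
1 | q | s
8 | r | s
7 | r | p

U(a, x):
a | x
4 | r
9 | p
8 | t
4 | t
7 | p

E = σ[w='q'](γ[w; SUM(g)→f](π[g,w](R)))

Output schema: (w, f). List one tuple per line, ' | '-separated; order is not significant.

Per-node cardinality:
  R → 6
  π[g,w](R) → 6
  γ[w; SUM(g)→f](π[g,w](R)) → 3
  σ[w='q'](γ[w; SUM(g)→f](π[g,w](R))) → 1

== RESULT ==
w | f
q | 8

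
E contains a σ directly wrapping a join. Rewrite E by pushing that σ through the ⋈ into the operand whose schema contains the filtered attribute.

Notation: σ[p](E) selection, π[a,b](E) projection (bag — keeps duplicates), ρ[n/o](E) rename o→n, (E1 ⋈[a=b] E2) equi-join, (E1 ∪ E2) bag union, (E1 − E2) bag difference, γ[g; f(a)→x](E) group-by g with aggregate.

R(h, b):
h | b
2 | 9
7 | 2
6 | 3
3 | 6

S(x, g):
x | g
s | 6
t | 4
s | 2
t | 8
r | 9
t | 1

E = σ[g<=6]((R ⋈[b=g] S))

σ filters on g, owned by the right side.
E' = (R ⋈[b=g] σ[g<=6](S))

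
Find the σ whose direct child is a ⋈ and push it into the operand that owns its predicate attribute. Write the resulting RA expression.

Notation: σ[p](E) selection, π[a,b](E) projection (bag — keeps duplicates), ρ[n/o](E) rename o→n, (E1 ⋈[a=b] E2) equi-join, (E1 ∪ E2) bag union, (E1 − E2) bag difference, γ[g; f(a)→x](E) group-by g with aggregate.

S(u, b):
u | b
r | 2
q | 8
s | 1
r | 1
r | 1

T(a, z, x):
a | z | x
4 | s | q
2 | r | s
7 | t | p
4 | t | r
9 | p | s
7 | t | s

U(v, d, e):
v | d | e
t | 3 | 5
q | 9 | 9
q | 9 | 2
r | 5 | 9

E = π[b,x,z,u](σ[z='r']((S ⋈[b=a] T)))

σ filters on z, owned by the right side.
E' = π[b,x,z,u]((S ⋈[b=a] σ[z='r'](T)))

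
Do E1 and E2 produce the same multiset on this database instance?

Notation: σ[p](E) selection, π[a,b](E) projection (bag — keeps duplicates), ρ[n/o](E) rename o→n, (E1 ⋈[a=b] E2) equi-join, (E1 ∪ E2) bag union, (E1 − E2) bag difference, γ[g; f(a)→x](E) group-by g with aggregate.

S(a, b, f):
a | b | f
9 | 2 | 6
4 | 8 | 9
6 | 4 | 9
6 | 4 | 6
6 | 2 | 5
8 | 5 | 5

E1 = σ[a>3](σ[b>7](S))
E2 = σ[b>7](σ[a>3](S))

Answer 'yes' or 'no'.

E1 stepwise |·|:
  S → 6
  σ[b>7](S) → 1
  σ[a>3](σ[b>7](S)) → 1
E2 stepwise |·|:
  S → 6
  σ[a>3](S) → 6
  σ[b>7](σ[a>3](S)) → 1

E1 and E2 produce the same multiset:
a | b | f
4 | 8 | 9

yes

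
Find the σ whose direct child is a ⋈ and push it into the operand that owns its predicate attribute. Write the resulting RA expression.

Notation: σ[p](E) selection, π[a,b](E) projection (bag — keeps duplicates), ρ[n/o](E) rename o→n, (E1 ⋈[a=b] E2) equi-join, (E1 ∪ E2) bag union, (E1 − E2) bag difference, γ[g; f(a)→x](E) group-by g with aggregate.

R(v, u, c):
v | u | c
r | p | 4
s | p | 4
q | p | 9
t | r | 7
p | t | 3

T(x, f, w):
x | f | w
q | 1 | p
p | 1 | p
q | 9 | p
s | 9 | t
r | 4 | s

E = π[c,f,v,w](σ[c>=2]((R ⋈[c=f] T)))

σ filters on c, owned by the left side.
E' = π[c,f,v,w]((σ[c>=2](R) ⋈[c=f] T))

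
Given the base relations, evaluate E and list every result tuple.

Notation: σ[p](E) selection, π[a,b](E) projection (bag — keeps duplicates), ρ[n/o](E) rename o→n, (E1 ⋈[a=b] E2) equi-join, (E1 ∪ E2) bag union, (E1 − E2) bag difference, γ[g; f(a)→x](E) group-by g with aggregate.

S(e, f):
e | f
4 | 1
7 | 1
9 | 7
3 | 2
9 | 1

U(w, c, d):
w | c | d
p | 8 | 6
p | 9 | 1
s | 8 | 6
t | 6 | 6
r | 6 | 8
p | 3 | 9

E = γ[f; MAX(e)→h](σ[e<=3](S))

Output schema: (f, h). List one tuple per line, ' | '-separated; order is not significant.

Row counts bottom-up:
  S → 5
  σ[e<=3](S) → 1
  γ[f; MAX(e)→h](σ[e<=3](S)) → 1

== RESULT ==
f | h
2 | 3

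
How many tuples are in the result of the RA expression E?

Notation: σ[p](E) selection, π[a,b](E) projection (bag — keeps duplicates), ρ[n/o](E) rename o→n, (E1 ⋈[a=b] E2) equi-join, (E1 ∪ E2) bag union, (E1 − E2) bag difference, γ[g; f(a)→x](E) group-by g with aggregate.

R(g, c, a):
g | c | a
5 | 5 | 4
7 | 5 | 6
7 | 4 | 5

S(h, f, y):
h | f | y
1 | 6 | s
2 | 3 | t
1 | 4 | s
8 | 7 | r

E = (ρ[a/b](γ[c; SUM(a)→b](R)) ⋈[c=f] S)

Subexpression sizes:
  R → 3
  γ[c; SUM(a)→b](R) → 2
  ρ[a/b](γ[c; SUM(a)→b](R)) → 2
  S → 4
  (ρ[a/b](γ[c; SUM(a)→b](R)) ⋈[c=f] S) → 1

|E| = 1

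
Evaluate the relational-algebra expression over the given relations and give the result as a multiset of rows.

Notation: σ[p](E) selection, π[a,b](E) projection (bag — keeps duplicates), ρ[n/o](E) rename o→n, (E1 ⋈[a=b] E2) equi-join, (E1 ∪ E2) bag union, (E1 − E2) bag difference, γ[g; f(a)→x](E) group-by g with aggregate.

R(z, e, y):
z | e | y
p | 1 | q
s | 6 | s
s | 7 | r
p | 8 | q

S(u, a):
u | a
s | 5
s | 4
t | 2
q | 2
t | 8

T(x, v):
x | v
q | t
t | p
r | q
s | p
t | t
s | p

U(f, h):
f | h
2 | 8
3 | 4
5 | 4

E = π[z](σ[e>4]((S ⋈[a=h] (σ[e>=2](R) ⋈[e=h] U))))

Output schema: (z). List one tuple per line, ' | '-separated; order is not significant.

Subexpression sizes:
  S → 5
  R → 4
  σ[e>=2](R) → 3
  U → 3
  (σ[e>=2](R) ⋈[e=h] U) → 1
  (S ⋈[a=h] (σ[e>=2](R) ⋈[e=h] U)) → 1
  σ[e>4]((S ⋈[a=h] (σ[e>=2](R) ⋈[e=h] U))) → 1
  π[z](σ[e>4]((S ⋈[a=h] (σ[e>=2](R) ⋈[e=h] U)))) → 1

== RESULT ==
z
p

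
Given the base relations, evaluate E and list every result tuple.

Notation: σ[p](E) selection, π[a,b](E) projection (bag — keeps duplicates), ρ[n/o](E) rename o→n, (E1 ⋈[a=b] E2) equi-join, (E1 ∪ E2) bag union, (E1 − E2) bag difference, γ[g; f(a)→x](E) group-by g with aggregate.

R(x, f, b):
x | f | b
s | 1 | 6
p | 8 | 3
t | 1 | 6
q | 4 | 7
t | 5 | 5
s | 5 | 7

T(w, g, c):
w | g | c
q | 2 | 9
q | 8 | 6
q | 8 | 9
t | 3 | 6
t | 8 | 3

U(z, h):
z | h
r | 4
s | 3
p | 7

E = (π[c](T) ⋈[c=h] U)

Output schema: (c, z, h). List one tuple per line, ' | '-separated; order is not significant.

Per-node cardinality:
  T → 5
  π[c](T) → 5
  U → 3
  (π[c](T) ⋈[c=h] U) → 1

== RESULT ==
c | z | h
3 | s | 3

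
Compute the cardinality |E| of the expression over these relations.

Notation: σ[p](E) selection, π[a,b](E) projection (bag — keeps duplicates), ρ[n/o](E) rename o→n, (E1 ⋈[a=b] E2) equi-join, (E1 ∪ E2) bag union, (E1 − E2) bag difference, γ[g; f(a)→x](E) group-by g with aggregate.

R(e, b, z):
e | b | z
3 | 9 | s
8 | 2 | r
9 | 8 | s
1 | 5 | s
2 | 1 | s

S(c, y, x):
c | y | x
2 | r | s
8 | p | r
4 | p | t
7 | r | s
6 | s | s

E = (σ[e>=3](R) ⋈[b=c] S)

Row counts bottom-up:
  R → 5
  σ[e>=3](R) → 3
  S → 5
  (σ[e>=3](R) ⋈[b=c] S) → 2

|E| = 2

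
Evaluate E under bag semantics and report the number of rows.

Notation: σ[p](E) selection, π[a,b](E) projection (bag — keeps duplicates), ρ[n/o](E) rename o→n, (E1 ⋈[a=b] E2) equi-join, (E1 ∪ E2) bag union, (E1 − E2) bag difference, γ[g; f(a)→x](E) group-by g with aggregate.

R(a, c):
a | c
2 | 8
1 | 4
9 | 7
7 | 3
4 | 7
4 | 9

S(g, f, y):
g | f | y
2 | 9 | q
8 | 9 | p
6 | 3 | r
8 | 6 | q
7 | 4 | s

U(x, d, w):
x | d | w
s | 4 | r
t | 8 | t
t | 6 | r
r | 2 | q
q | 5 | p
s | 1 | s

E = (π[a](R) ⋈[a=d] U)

Per-node cardinality:
  R → 6
  π[a](R) → 6
  U → 6
  (π[a](R) ⋈[a=d] U) → 4

|E| = 4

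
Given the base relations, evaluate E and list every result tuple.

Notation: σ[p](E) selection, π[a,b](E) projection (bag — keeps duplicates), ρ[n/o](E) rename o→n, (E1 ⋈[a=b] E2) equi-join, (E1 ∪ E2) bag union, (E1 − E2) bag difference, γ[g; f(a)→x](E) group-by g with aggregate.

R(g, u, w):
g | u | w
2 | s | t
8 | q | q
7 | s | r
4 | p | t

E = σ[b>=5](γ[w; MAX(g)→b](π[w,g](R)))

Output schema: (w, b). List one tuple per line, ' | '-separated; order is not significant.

Stepwise |·|:
  R → 4
  π[w,g](R) → 4
  γ[w; MAX(g)→b](π[w,g](R)) → 3
  σ[b>=5](γ[w; MAX(g)→b](π[w,g](R))) → 2

== RESULT ==
w | b
q | 8
r | 7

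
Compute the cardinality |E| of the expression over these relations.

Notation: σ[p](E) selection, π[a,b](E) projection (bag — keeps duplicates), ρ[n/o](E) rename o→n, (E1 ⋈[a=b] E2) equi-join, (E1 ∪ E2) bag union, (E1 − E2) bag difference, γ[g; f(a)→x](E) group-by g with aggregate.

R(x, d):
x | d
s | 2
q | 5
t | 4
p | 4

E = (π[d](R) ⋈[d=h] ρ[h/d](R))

Stepwise |·|:
  R → 4
  π[d](R) → 4
  R → 4
  ρ[h/d](R) → 4
  (π[d](R) ⋈[d=h] ρ[h/d](R)) → 6

|E| = 6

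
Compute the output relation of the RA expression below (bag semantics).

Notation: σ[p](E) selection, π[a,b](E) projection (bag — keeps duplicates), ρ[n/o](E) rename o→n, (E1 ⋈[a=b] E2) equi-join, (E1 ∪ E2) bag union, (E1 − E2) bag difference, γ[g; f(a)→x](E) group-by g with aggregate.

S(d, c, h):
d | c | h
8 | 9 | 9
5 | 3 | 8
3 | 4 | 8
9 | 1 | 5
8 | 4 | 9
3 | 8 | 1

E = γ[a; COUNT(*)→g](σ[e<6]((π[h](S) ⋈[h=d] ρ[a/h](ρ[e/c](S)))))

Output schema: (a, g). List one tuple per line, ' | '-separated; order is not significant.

Subexpression sizes:
  S → 6
  π[h](S) → 6
  S → 6
  ρ[e/c](S) → 6
  ρ[a/h](ρ[e/c](S)) → 6
  (π[h](S) ⋈[h=d] ρ[a/h](ρ[e/c](S))) → 7
  σ[e<6]((π[h](S) ⋈[h=d] ρ[a/h](ρ[e/c](S)))) → 5
  γ[a; COUNT(*)→g](σ[e<6]((π[h](S) ⋈[h=d] ρ[a/h](ρ[e/c](S))))) → 3

== RESULT ==
a | g
5 | 2
8 | 1
9 | 2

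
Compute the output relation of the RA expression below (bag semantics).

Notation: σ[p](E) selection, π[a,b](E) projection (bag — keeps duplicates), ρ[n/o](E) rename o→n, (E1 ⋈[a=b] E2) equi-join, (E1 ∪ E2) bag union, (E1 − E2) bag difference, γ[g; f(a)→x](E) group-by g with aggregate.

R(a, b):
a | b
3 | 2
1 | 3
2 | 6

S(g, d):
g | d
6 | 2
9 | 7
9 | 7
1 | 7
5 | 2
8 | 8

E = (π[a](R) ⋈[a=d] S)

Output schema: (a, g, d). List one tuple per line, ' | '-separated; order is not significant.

Subexpression sizes:
  R → 3
  π[a](R) → 3
  S → 6
  (π[a](R) ⋈[a=d] S) → 2

== RESULT ==
a | g | d
2 | 5 | 2
2 | 6 | 2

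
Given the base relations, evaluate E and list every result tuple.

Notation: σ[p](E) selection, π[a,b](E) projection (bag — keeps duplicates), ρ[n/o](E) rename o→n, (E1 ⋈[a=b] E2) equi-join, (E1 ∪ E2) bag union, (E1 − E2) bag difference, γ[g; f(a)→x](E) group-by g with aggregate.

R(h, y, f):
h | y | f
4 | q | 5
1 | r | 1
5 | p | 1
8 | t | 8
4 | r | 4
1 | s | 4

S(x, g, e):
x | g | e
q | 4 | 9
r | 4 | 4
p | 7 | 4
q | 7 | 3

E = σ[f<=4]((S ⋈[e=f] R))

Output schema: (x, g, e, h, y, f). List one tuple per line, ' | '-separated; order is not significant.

Per-node cardinality:
  S → 4
  R → 6
  (S ⋈[e=f] R) → 4
  σ[f<=4]((S ⋈[e=f] R)) → 4

== RESULT ==
x | g | e | h | y | f
p | 7 | 4 | 1 | s | 4
p | 7 | 4 | 4 | r | 4
r | 4 | 4 | 1 | s | 4
r | 4 | 4 | 4 | r | 4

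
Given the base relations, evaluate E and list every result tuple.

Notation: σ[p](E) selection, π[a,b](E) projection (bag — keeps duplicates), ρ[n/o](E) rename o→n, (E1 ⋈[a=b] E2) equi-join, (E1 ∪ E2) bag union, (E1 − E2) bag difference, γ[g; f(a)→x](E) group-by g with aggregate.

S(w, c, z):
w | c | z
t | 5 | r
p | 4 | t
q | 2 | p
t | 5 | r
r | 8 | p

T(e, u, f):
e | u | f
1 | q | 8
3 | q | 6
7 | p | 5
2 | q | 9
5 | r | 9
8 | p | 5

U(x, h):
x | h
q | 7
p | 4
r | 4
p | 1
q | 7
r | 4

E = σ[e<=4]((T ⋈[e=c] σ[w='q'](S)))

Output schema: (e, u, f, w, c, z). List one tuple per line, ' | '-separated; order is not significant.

Per-node cardinality:
  T → 6
  S → 5
  σ[w='q'](S) → 1
  (T ⋈[e=c] σ[w='q'](S)) → 1
  σ[e<=4]((T ⋈[e=c] σ[w='q'](S))) → 1

== RESULT ==
e | u | f | w | c | z
2 | q | 9 | q | 2 | p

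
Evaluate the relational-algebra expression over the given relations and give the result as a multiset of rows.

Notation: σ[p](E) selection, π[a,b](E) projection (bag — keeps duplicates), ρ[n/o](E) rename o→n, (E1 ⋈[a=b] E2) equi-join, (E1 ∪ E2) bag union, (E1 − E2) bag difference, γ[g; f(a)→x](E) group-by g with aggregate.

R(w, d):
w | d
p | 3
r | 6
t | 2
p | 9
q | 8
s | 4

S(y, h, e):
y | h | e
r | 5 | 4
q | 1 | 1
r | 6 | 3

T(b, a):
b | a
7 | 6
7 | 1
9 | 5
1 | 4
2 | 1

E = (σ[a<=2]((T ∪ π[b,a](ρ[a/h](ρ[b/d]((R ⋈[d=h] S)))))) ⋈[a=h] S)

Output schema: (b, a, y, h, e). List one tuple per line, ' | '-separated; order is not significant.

Row counts bottom-up:
  T → 5
  R → 6
  S → 3
  (R ⋈[d=h] S) → 1
  ρ[b/d]((R ⋈[d=h] S)) → 1
  ρ[a/h](ρ[b/d]((R ⋈[d=h] S))) → 1
  π[b,a](ρ[a/h](ρ[b/d]((R ⋈[d=h] S)))) → 1
  (T ∪ π[b,a](ρ[a/h](ρ[b/d]((R ⋈[d=h] S))))) → 6
  σ[a<=2]((T ∪ π[b,a](ρ[a/h](ρ[b/d]((R ⋈[d=h] S)))))) → 2
  S → 3
  (σ[a<=2]((T ∪ π[b,a](ρ[a/h](ρ[b/d]((R ⋈[d=h] S)))))) ⋈[a=h] S) → 2

== RESULT ==
b | a | y | h | e
2 | 1 | q | 1 | 1
7 | 1 | q | 1 | 1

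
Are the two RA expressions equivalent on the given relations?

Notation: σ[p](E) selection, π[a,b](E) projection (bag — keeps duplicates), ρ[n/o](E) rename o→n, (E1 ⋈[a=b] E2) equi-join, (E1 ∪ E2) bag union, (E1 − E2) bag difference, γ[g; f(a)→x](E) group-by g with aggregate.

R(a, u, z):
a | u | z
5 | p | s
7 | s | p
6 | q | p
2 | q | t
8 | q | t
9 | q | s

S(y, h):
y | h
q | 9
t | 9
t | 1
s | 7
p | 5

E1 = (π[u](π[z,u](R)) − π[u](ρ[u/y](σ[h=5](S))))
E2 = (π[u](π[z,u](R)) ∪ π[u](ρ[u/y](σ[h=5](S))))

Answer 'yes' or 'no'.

E1 per-node cardinality:
  R → 6
  π[z,u](R) → 6
  π[u](π[z,u](R)) → 6
  S → 5
  σ[h=5](S) → 1
  ρ[u/y](σ[h=5](S)) → 1
  π[u](ρ[u/y](σ[h=5](S))) → 1
  (π[u](π[z,u](R)) − π[u](ρ[u/y](σ[h=5](S)))) → 5
E2 per-node cardinality:
  R → 6
  π[z,u](R) → 6
  π[u](π[z,u](R)) → 6
  S → 5
  σ[h=5](S) → 1
  ρ[u/y](σ[h=5](S)) → 1
  π[u](ρ[u/y](σ[h=5](S))) → 1
  (π[u](π[z,u](R)) ∪ π[u](ρ[u/y](σ[h=5](S)))) → 7

E1 result:
u
q
q
q
q
s
E2 result:
u
p
p
q
q
q
q
s
Witness: ('p',) appears 0× in E1 but 2× in E2.

no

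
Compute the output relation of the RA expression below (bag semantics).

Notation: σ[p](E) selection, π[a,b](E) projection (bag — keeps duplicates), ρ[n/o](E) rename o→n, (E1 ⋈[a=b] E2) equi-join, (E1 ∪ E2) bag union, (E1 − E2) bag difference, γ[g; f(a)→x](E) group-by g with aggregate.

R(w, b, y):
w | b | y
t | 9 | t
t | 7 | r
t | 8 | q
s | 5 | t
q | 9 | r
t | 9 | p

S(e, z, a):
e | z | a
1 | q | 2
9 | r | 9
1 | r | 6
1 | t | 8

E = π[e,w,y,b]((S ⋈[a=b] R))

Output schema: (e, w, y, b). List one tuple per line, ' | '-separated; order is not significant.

Subexpression sizes:
  S → 4
  R → 6
  (S ⋈[a=b] R) → 4
  π[e,w,y,b]((S ⋈[a=b] R)) → 4

== RESULT ==
e | w | y | b
1 | t | q | 8
9 | q | r | 9
9 | t | p | 9
9 | t | t | 9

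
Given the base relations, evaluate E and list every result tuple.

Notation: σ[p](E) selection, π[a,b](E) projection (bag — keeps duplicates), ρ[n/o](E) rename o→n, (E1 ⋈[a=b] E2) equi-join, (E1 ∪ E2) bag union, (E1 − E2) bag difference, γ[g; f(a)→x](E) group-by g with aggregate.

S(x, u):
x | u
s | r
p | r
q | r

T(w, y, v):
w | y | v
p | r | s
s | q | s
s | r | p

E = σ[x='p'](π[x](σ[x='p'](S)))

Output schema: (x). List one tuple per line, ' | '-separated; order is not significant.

Stepwise |·|:
  S → 3
  σ[x='p'](S) → 1
  π[x](σ[x='p'](S)) → 1
  σ[x='p'](π[x](σ[x='p'](S))) → 1

== RESULT ==
x
p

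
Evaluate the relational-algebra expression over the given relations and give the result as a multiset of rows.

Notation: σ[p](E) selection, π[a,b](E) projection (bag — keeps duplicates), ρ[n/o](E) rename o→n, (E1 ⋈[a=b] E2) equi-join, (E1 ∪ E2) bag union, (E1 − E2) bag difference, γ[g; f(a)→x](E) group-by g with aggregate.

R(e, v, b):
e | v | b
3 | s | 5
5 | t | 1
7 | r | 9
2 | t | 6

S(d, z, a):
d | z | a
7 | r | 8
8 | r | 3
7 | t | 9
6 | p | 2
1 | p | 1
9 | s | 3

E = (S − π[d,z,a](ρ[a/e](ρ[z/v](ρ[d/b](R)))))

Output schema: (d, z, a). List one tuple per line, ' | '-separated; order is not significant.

Row counts bottom-up:
  S → 6
  R → 4
  ρ[d/b](R) → 4
  ρ[z/v](ρ[d/b](R)) → 4
  ρ[a/e](ρ[z/v](ρ[d/b](R))) → 4
  π[d,z,a](ρ[a/e](ρ[z/v](ρ[d/b](R)))) → 4
  (S − π[d,z,a](ρ[a/e](ρ[z/v](ρ[d/b](R))))) → 6

== RESULT ==
d | z | a
1 | p | 1
6 | p | 2
7 | r | 8
7 | t | 9
8 | r | 3
9 | s | 3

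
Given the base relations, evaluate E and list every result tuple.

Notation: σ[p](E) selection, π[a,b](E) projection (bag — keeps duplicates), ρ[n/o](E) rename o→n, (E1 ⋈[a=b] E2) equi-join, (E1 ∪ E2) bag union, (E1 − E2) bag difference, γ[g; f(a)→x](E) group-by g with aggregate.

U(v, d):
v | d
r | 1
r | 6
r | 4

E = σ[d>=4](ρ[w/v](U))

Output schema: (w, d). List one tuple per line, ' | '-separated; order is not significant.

Stepwise |·|:
  U → 3
  ρ[w/v](U) → 3
  σ[d>=4](ρ[w/v](U)) → 2

== RESULT ==
w | d
r | 4
r | 6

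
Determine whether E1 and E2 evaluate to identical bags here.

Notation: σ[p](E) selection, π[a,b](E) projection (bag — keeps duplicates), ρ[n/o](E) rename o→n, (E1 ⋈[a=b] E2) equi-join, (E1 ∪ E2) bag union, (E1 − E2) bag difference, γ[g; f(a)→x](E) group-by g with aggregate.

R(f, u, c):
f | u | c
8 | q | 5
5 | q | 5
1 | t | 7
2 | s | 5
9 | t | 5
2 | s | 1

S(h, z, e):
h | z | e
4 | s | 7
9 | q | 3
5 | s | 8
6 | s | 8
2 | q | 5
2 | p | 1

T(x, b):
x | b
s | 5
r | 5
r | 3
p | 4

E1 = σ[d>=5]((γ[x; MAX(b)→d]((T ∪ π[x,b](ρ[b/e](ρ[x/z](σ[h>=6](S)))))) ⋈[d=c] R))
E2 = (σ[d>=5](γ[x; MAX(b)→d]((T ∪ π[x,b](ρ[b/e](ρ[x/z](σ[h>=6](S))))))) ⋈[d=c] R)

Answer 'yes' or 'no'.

E1 subexpression sizes:
  T → 4
  S → 6
  σ[h>=6](S) → 2
  ρ[x/z](σ[h>=6](S)) → 2
  ρ[b/e](ρ[x/z](σ[h>=6](S))) → 2
  π[x,b](ρ[b/e](ρ[x/z](σ[h>=6](S)))) → 2
  (T ∪ π[x,b](ρ[b/e](ρ[x/z](σ[h>=6](S))))) → 6
  γ[x; MAX(b)→d]((T ∪ π[x,b](ρ[b/e](ρ[x/z](σ[h>=6](S)))))) → 4
  R → 6
  (γ[x; MAX(b)→d]((T ∪ π[x,b](ρ[b/e](ρ[x/z](σ[h>=6](S)))))) ⋈[d=c] R) → 4
  σ[d>=5]((γ[x; MAX(b)→d]((T ∪ π[x,b](ρ[b/e](ρ[x/z](σ[h>=6](S)))))) ⋈[d=c] R)) → 4
E2 subexpression sizes:
  T → 4
  S → 6
  σ[h>=6](S) → 2
  ρ[x/z](σ[h>=6](S)) → 2
  ρ[b/e](ρ[x/z](σ[h>=6](S))) → 2
  π[x,b](ρ[b/e](ρ[x/z](σ[h>=6](S)))) → 2
  (T ∪ π[x,b](ρ[b/e](ρ[x/z](σ[h>=6](S))))) → 6
  γ[x; MAX(b)→d]((T ∪ π[x,b](ρ[b/e](ρ[x/z](σ[h>=6](S)))))) → 4
  σ[d>=5](γ[x; MAX(b)→d]((T ∪ π[x,b](ρ[b/e](ρ[x/z](σ[h>=6](S))))))) → 2
  R → 6
  (σ[d>=5](γ[x; MAX(b)→d]((T ∪ π[x,b](ρ[b/e](ρ[x/z](σ[h>=6](S))))))) ⋈[d=c] R) → 4

E1 and E2 produce the same multiset:
x | d | f | u | c
r | 5 | 2 | s | 5
r | 5 | 5 | q | 5
r | 5 | 8 | q | 5
r | 5 | 9 | t | 5

yes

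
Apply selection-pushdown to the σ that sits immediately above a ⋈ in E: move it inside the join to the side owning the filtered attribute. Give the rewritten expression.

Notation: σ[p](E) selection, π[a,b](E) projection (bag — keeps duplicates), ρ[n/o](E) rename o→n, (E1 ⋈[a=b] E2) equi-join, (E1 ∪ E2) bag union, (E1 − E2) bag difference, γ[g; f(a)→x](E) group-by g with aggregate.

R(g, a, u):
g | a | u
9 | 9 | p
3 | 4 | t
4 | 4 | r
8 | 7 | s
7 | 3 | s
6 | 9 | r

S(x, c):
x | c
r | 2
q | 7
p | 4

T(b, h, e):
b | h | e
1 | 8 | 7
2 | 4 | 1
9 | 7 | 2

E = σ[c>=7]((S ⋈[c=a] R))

σ filters on c, owned by the left side.
E' = (σ[c>=7](S) ⋈[c=a] R)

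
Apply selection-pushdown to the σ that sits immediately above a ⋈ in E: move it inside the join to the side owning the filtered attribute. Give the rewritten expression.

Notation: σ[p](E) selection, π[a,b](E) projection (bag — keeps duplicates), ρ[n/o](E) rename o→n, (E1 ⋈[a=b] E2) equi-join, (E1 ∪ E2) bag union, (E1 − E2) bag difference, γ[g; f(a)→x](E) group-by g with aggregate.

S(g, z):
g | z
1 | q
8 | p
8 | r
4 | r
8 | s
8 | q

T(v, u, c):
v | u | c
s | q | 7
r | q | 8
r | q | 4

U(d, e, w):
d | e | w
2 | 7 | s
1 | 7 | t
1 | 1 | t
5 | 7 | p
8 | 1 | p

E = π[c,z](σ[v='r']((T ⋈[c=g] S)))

σ filters on v, owned by the left side.
E' = π[c,z]((σ[v='r'](T) ⋈[c=g] S))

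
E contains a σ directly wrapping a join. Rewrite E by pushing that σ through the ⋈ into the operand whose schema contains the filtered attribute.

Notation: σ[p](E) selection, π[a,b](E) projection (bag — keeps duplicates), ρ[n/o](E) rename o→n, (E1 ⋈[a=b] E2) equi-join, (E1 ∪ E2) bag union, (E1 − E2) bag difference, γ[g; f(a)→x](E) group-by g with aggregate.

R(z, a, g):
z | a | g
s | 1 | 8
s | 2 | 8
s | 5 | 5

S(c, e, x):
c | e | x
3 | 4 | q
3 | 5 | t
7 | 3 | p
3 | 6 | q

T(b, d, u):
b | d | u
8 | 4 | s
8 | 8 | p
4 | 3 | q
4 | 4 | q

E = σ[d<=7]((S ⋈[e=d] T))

σ filters on d, owned by the right side.
E' = (S ⋈[e=d] σ[d<=7](T))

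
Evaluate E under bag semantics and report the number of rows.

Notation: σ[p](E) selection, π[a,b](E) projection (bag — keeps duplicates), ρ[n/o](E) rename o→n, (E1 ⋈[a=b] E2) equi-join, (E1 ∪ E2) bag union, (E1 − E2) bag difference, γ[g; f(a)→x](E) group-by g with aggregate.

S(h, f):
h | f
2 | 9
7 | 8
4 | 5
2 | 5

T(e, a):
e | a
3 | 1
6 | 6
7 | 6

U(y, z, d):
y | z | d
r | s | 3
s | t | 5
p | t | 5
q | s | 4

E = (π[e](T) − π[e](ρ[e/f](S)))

Per-node cardinality:
  T → 3
  π[e](T) → 3
  S → 4
  ρ[e/f](S) → 4
  π[e](ρ[e/f](S)) → 4
  (π[e](T) − π[e](ρ[e/f](S))) → 3

|E| = 3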